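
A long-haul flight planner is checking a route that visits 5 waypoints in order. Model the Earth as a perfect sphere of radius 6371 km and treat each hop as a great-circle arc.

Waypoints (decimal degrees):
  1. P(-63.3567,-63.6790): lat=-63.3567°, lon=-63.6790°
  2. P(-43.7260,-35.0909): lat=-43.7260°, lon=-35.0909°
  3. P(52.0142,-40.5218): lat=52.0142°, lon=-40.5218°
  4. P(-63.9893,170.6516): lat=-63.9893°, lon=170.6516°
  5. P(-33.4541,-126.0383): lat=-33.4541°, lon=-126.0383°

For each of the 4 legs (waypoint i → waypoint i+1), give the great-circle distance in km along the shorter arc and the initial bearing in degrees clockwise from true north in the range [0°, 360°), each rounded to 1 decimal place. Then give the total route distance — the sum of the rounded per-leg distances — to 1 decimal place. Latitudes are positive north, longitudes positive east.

Leg 1: dist=2838.7 km, bearing=53.4°
Leg 2: dist=10658.6 km, bearing=356.6°
Leg 3: dist=17783.2 km, bearing=221.4°
Leg 4: dist=5417.1 km, bearing=82.7°
Total: 36697.6 km

Leg 1: φ1=-1.1057830, φ2=-0.7631627, Δφ=0.3426203, Δλ=0.4989565 rad; a=sin²(Δφ/2)+cosφ1·cosφ2·sin²(Δλ/2)=0.0488157023; c=2·atan2(√a, √(1-a))=0.445562023; dist=6371·c=2838.676 ≈ 2838.7 km; running total=2838.7 km
Leg 1 bearing: y=sinΔλ·cosφ2=0.34579659, x=cosφ1·sinφ2-sinφ1·cosφ2·cosΔλ=0.25720738; θ=atan2(y, x)=53.3577° ≈ 53.4°
Leg 2: φ1=-0.7631627, φ2=0.9078190, Δφ=1.6709817, Δλ=-0.0947871 rad; a=sin²(Δφ/2)+cosφ1·cosφ2·sin²(Δλ/2)=0.5510072080; c=2·atan2(√a, √(1-a))=1.672988520; dist=6371·c=10658.610 ≈ 10658.6 km; running total=13497.3 km
Leg 2 bearing: y=sinΔλ·cosφ2=-0.05825093, x=cosφ1·sinφ2-sinφ1·cosφ2·cosΔλ=0.99307597; θ=atan2(y, x)=-3.3570° <0 so +360° → 356.6430° ≈ 356.6°
Leg 3: φ1=0.9078190, φ2=-1.1168240, Δφ=-2.0246430, Δλ=3.6856711 rad; a=sin²(Δφ/2)+cosφ1·cosφ2·sin²(Δλ/2)=0.9696323552; c=2·atan2(√a, √(1-a))=2.791277820; dist=6371·c=17783.231 ≈ 17783.2 km; running total=31280.5 km
Leg 3 bearing: y=sinΔλ·cosφ2=-0.22700087, x=cosφ1·sinφ2-sinφ1·cosφ2·cosΔλ=-0.25739543; θ=atan2(y, x)=-138.5904° <0 so +360° → 221.4096° ≈ 221.4°
Leg 4: φ1=-1.1168240, φ2=-0.5838842, Δφ=0.5329398, Δλ=-5.1782156 rad; a=sin²(Δφ/2)+cosφ1·cosφ2·sin²(Δλ/2)=0.1701132402; c=2·atan2(√a, √(1-a))=0.850278991; dist=6371·c=5417.127 ≈ 5417.1 km; running total=36697.6 km
Leg 4 bearing: y=sinΔλ·cosφ2=0.74543058, x=cosφ1·sinφ2-sinφ1·cosφ2·cosΔλ=0.09503764; θ=atan2(y, x)=82.7344° ≈ 82.7°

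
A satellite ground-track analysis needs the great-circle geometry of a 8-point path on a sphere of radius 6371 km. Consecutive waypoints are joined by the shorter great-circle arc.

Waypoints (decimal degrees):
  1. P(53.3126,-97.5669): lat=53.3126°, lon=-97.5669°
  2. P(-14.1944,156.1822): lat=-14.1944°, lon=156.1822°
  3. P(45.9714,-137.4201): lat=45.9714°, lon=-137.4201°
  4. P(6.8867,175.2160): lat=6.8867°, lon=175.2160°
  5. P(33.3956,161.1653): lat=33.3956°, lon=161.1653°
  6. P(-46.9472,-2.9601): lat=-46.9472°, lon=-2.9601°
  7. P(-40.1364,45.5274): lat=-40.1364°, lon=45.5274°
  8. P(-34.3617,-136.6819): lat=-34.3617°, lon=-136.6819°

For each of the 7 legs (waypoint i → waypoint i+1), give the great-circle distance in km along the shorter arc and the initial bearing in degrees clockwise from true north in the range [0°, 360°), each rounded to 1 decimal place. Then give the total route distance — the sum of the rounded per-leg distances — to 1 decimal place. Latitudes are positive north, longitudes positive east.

Leg 1: φ1=0.9304804, φ2=-0.2477390, Δφ=-1.1782194, Δλ=4.4287573 rad; a=sin²(Δφ/2)+cosφ1·cosφ2·sin²(Δλ/2)=0.6793628798; c=2·atan2(√a, √(1-a))=1.937698764; dist=6371·c=12345.079 ≈ 12345.1 km; running total=12345.1 km
Leg 1 bearing: y=sinΔλ·cosφ2=-0.93073462, x=cosφ1·sinφ2-sinφ1·cosφ2·cosΔλ=0.07105560; θ=atan2(y, x)=-85.6343° <0 so +360° → 274.3657° ≈ 274.4°
Leg 2: φ1=-0.2477390, φ2=0.8023523, Δφ=1.0500913, Δλ=-5.1243268 rad; a=sin²(Δφ/2)+cosφ1·cosφ2·sin²(Δλ/2)=0.4532634969; c=2·atan2(√a, √(1-a))=1.477186667; dist=6371·c=9411.156 ≈ 9411.2 km; running total=21756.3 km
Leg 2 bearing: y=sinΔλ·cosφ2=0.63687683, x=cosφ1·sinφ2-sinφ1·cosφ2·cosΔλ=0.76527819; θ=atan2(y, x)=39.7678° ≈ 39.8°
Leg 3: φ1=0.8023523, φ2=0.1201956, Δφ=-0.6821567, Δλ=5.4565293 rad; a=sin²(Δφ/2)+cosφ1·cosφ2·sin²(Δλ/2)=0.2232109086; c=2·atan2(√a, √(1-a))=0.984141610; dist=6371·c=6269.966 ≈ 6270.0 km; running total=28026.3 km
Leg 3 bearing: y=sinΔλ·cosφ2=-0.73036275, x=cosφ1·sinφ2-sinφ1·cosφ2·cosΔλ=-0.40015178; θ=atan2(y, x)=-118.7175° <0 so +360° → 241.2825° ≈ 241.3°
Leg 4: φ1=0.1201956, φ2=0.5828632, Δφ=0.4626676, Δλ=-0.2452310 rad; a=sin²(Δφ/2)+cosφ1·cosφ2·sin²(Δλ/2)=0.0649667954; c=2·atan2(√a, √(1-a))=0.515459300; dist=6371·c=3283.991 ≈ 3284.0 km; running total=31310.3 km
Leg 4 bearing: y=sinΔλ·cosφ2=-0.20269496, x=cosφ1·sinφ2-sinφ1·cosφ2·cosΔλ=0.44933195; θ=atan2(y, x)=-24.2803° <0 so +360° → 335.7197° ≈ 335.7°
Leg 5: φ1=0.5828632, φ2=-0.8193832, Δφ=-1.4022464, Δλ=-2.8645286 rad; a=sin²(Δφ/2)+cosφ1·cosφ2·sin²(Δλ/2)=0.9752113395; c=2·atan2(√a, √(1-a))=2.825388680; dist=6371·c=18000.551 ≈ 18000.6 km; running total=49310.9 km
Leg 5 bearing: y=sinΔλ·cosφ2=-0.18673322, x=cosφ1·sinφ2-sinφ1·cosφ2·cosΔλ=-0.24865123; θ=atan2(y, x)=-143.0940° <0 so +360° → 216.9060° ≈ 216.9°
Leg 6: φ1=-0.8193832, φ2=-0.7005123, Δφ=0.1188709, Δλ=0.8462665 rad; a=sin²(Δφ/2)+cosφ1·cosφ2·sin²(Δλ/2)=0.0915269310; c=2·atan2(√a, √(1-a))=0.614700624; dist=6371·c=3916.258 ≈ 3916.3 km; running total=53227.2 km
Leg 6 bearing: y=sinΔλ·cosφ2=0.57247513, x=cosφ1·sinφ2-sinφ1·cosφ2·cosΔλ=-0.06979422; θ=atan2(y, x)=96.9510° ≈ 97.0°
Leg 7: φ1=-0.7005123, φ2=-0.5997248, Δφ=0.1007875, Δλ=-3.1801522 rad; a=sin²(Δφ/2)+cosφ1·cosφ2·sin²(Δλ/2)=0.6334006093; c=2·atan2(√a, √(1-a))=1.840868733; dist=6371·c=11728.175 ≈ 11728.2 km; running total=64955.4 km
Leg 7 bearing: y=sinΔλ·cosφ2=0.03182268, x=cosφ1·sinφ2-sinφ1·cosφ2·cosΔλ=-0.96322605; θ=atan2(y, x)=178.1078° ≈ 178.1°

Leg 1: dist=12345.1 km, bearing=274.4°
Leg 2: dist=9411.2 km, bearing=39.8°
Leg 3: dist=6270.0 km, bearing=241.3°
Leg 4: dist=3284.0 km, bearing=335.7°
Leg 5: dist=18000.6 km, bearing=216.9°
Leg 6: dist=3916.3 km, bearing=97.0°
Leg 7: dist=11728.2 km, bearing=178.1°
Total: 64955.4 km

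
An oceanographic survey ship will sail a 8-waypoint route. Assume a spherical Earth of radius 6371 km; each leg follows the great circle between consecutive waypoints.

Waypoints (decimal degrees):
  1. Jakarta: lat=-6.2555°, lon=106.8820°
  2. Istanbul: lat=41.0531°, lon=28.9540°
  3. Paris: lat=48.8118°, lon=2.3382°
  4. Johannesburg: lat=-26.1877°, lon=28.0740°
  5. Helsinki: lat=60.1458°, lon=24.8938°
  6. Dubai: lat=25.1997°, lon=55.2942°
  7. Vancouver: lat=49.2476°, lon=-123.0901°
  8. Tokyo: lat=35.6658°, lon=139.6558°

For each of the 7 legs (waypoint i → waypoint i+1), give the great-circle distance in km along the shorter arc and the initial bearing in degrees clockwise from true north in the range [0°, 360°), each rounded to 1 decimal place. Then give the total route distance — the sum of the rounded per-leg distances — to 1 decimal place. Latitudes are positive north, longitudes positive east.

Leg 1: φ1=-0.1091791, φ2=0.7165118, Δφ=0.8256908, Δλ=-1.3601002 rad; a=sin²(Δφ/2)+cosφ1·cosφ2·sin²(Δλ/2)=0.4573938303; c=2·atan2(√a, √(1-a))=1.485480526; dist=6371·c=9463.996 ≈ 9464.0 km; running total=9464.0 km
Leg 1 bearing: y=sinΔλ·cosφ2=-0.73742471, x=cosφ1·sinφ2-sinφ1·cosφ2·cosΔλ=0.67003257; θ=atan2(y, x)=-47.7414° <0 so +360° → 312.2586° ≈ 312.3°
Leg 2: φ1=0.7165118, φ2=0.8519266, Δφ=0.1354149, Δλ=-0.4645333 rad; a=sin²(Δφ/2)+cosφ1·cosφ2·sin²(Δλ/2)=0.0308895541; c=2·atan2(√a, √(1-a))=0.353343771; dist=6371·c=2251.153 ≈ 2251.2 km; running total=11715.2 km
Leg 2 bearing: y=sinΔλ·cosφ2=-0.29502717, x=cosφ1·sinφ2-sinφ1·cosφ2·cosΔλ=0.18083287; θ=atan2(y, x)=-58.4944° <0 so +360° → 301.5056° ≈ 301.5°
Leg 3: φ1=0.8519266, φ2=-0.4570616, Δφ=-1.3089882, Δλ=0.4491744 rad; a=sin²(Δφ/2)+cosφ1·cosφ2·sin²(Δλ/2)=0.3998950485; c=2·atan2(√a, √(1-a))=1.369224170; dist=6371·c=8723.327 ≈ 8723.3 km; running total=20438.5 km
Leg 3 bearing: y=sinΔλ·cosφ2=0.38965049, x=cosφ1·sinφ2-sinφ1·cosφ2·cosΔλ=-0.89893742; θ=atan2(y, x)=156.5654° ≈ 156.6°
Leg 4: φ1=-0.4570616, φ2=1.0497422, Δφ=1.5068038, Δλ=-0.0555050 rad; a=sin²(Δφ/2)+cosφ1·cosφ2·sin²(Δλ/2)=0.4683695429; c=2·atan2(√a, √(1-a))=1.507493142; dist=6371·c=9604.239 ≈ 9604.2 km; running total=30042.7 km
Leg 4 bearing: y=sinΔλ·cosφ2=-0.02761589, x=cosφ1·sinφ2-sinφ1·cosφ2·cosΔλ=0.99761487; θ=atan2(y, x)=-1.5857° <0 so +360° → 358.4143° ≈ 358.4°
Leg 5: φ1=1.0497422, φ2=0.4398177, Δφ=-0.6099245, Δλ=0.5305871 rad; a=sin²(Δφ/2)+cosφ1·cosφ2·sin²(Δλ/2)=0.1211184016; c=2·atan2(√a, √(1-a))=0.710917964; dist=6371·c=4529.258 ≈ 4529.3 km; running total=34572.0 km
Leg 5 bearing: y=sinΔλ·cosφ2=0.45787962, x=cosφ1·sinφ2-sinφ1·cosφ2·cosΔλ=-0.46490988; θ=atan2(y, x)=135.4365° ≈ 135.4°
Leg 6: φ1=0.4398177, φ2=0.8595328, Δφ=0.4197150, Δλ=-3.1133934 rad; a=sin²(Δφ/2)+cosφ1·cosφ2·sin²(Δλ/2)=0.6339448832; c=2·atan2(√a, √(1-a))=1.841998400; dist=6371·c=11735.372 ≈ 11735.4 km; running total=46307.4 km
Leg 6 bearing: y=sinΔλ·cosφ2=-0.01840581, x=cosφ1·sinφ2-sinφ1·cosφ2·cosΔλ=0.96327374; θ=atan2(y, x)=-1.0946° <0 so +360° → 358.9054° ≈ 358.9°
Leg 7: φ1=0.8595328, φ2=0.6224856, Δφ=-0.2370471, Δλ=4.5857811 rad; a=sin²(Δφ/2)+cosφ1·cosφ2·sin²(Δλ/2)=0.3126399658; c=2·atan2(√a, √(1-a))=1.186701502; dist=6371·c=7560.475 ≈ 7560.5 km; running total=53867.9 km
Leg 7 bearing: y=sinΔλ·cosφ2=-0.80592893, x=cosφ1·sinφ2-sinφ1·cosφ2·cosΔλ=0.45832678; θ=atan2(y, x)=-60.3734° <0 so +360° → 299.6266° ≈ 299.6°

Leg 1: dist=9464.0 km, bearing=312.3°
Leg 2: dist=2251.2 km, bearing=301.5°
Leg 3: dist=8723.3 km, bearing=156.6°
Leg 4: dist=9604.2 km, bearing=358.4°
Leg 5: dist=4529.3 km, bearing=135.4°
Leg 6: dist=11735.4 km, bearing=358.9°
Leg 7: dist=7560.5 km, bearing=299.6°
Total: 53867.9 km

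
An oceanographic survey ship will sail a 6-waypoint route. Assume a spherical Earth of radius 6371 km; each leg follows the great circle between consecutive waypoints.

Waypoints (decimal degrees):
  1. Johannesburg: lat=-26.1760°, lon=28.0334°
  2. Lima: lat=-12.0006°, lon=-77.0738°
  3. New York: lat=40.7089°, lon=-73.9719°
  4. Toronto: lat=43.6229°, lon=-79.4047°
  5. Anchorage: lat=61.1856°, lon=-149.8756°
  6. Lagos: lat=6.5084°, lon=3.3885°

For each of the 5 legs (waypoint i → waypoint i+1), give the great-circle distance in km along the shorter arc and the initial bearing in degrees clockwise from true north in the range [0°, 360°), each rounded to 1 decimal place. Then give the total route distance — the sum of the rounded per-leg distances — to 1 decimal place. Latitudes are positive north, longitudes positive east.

Leg 1: dist=10883.5 km, bearing=252.4°
Leg 2: dist=5869.7 km, bearing=3.0°
Leg 3: dist=552.5 km, bearing=307.7°
Leg 4: dist=4876.2 km, bearing=319.0°
Leg 5: dist=12139.0 km, bearing=28.2°
Total: 34320.9 km

Leg 1: φ1=-0.4568574, φ2=-0.2094500, Δφ=0.2474074, Δλ=-1.8344667 rad; a=sin²(Δφ/2)+cosφ1·cosφ2·sin²(Δλ/2)=0.5685322867; c=2·atan2(√a, √(1-a))=1.708293735; dist=6371·c=10883.539 ≈ 10883.5 km; running total=10883.5 km
Leg 1 bearing: y=sinΔλ·cosφ2=-0.94434061, x=cosφ1·sinφ2-sinφ1·cosφ2·cosΔλ=-0.29905538; θ=atan2(y, x)=-107.5720° <0 so +360° → 252.4280° ≈ 252.4°
Leg 2: φ1=-0.2094500, φ2=0.7105043, Δφ=0.9199543, Δλ=0.0541384 rad; a=sin²(Δφ/2)+cosφ1·cosφ2·sin²(Δλ/2)=0.1976149213; c=2·atan2(√a, √(1-a))=0.921319093; dist=6371·c=5869.724 ≈ 5869.7 km; running total=16753.2 km
Leg 2 bearing: y=sinΔλ·cosφ2=0.04101863, x=cosφ1·sinφ2-sinφ1·cosφ2·cosΔλ=0.79534303; θ=atan2(y, x)=2.9523° ≈ 3.0°
Leg 3: φ1=0.7105043, φ2=0.7613632, Δφ=0.0508589, Δλ=-0.0948202 rad; a=sin²(Δφ/2)+cosφ1·cosφ2·sin²(Δλ/2)=0.0018790011; c=2·atan2(√a, √(1-a))=0.086722065; dist=6371·c=552.506 ≈ 552.5 km; running total=17305.7 km
Leg 3 bearing: y=sinΔλ·cosφ2=-0.06853721, x=cosφ1·sinφ2-sinφ1·cosφ2·cosΔλ=0.05295784; θ=atan2(y, x)=-52.3072° <0 so +360° → 307.6928° ≈ 307.7°
Leg 4: φ1=0.7613632, φ2=1.0678902, Δφ=0.3065269, Δλ=-1.2299492 rad; a=sin²(Δφ/2)+cosφ1·cosφ2·sin²(Δλ/2)=0.1394399138; c=2·atan2(√a, √(1-a))=0.765378512; dist=6371·c=4876.226 ≈ 4876.2 km; running total=22181.9 km
Leg 4 bearing: y=sinΔλ·cosφ2=-0.45424682, x=cosφ1·sinφ2-sinφ1·cosφ2·cosΔλ=0.52311138; θ=atan2(y, x)=-40.9696° <0 so +360° → 319.0304° ≈ 319.0°
Leg 5: φ1=1.0678902, φ2=0.1135930, Δφ=-0.9542972, Δλ=2.6749632 rad; a=sin²(Δφ/2)+cosφ1·cosφ2·sin²(Δλ/2)=0.6641785737; c=2·atan2(√a, √(1-a))=1.905360085; dist=6371·c=12139.049 ≈ 12139.0 km; running total=34320.9 km
Leg 5 bearing: y=sinΔλ·cosφ2=0.44697932, x=cosφ1·sinφ2-sinφ1·cosφ2·cosΔλ=0.83210040; θ=atan2(y, x)=28.2434° ≈ 28.2°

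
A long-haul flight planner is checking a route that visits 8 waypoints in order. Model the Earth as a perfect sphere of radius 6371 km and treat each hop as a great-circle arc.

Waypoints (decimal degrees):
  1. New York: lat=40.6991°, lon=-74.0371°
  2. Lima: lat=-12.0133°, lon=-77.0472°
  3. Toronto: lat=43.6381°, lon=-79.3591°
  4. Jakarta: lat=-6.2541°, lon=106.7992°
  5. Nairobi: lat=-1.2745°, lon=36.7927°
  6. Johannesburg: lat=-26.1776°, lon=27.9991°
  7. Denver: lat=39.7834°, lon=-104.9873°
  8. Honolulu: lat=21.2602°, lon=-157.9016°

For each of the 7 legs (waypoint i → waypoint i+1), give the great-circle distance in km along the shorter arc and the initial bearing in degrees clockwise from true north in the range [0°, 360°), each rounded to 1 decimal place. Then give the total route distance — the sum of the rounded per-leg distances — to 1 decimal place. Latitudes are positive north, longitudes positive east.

Leg 1: φ1=0.7103333, φ2=-0.2096716, Δφ=-0.9200049, Δλ=-0.0525362 rad; a=sin²(Δφ/2)+cosφ1·cosφ2·sin²(Δλ/2)=0.1976034397; c=2·atan2(√a, √(1-a))=0.921290259; dist=6371·c=5869.540 ≈ 5869.5 km; running total=5869.5 km
Leg 1 bearing: y=sinΔλ·cosφ2=-0.05136194, x=cosφ1·sinφ2-sinφ1·cosφ2·cosΔλ=-0.79472463; θ=atan2(y, x)=-176.3022° <0 so +360° → 183.6978° ≈ 183.7°
Leg 2: φ1=-0.2096716, φ2=0.7616285, Δφ=0.9713002, Δλ=-0.0403503 rad; a=sin²(Δφ/2)+cosφ1·cosφ2·sin²(Δλ/2)=0.2181748030; c=2·atan2(√a, √(1-a))=0.971997865; dist=6371·c=6192.598 ≈ 6192.6 km; running total=12062.1 km
Leg 2 bearing: y=sinΔλ·cosφ2=-0.02919409, x=cosφ1·sinφ2-sinφ1·cosφ2·cosΔλ=0.82549739; θ=atan2(y, x)=-2.0254° <0 so +360° → 357.9746° ≈ 358.0°
Leg 3: φ1=0.7616285, φ2=-0.1091546, Δφ=-0.8707832, Δλ=3.2490753 rad; a=sin²(Δφ/2)+cosφ1·cosφ2·sin²(Δλ/2)=0.8952163634; c=2·atan2(√a, √(1-a))=2.482311439; dist=6371·c=15814.806 ≈ 15814.8 km; running total=27876.9 km
Leg 3 bearing: y=sinΔλ·cosφ2=-0.10663733, x=cosφ1·sinφ2-sinφ1·cosφ2·cosΔλ=0.60319531; θ=atan2(y, x)=-10.0256° <0 so +360° → 349.9744° ≈ 350.0°
Leg 4: φ1=-0.1091546, φ2=-0.0222442, Δφ=0.0869104, Δλ=-1.2218439 rad; a=sin²(Δφ/2)+cosφ1·cosφ2·sin²(Δλ/2)=0.3288911943; c=2·atan2(√a, √(1-a))=1.221520327; dist=6371·c=7782.306 ≈ 7782.3 km; running total=35659.2 km
Leg 4 bearing: y=sinΔλ·cosφ2=-0.93949893, x=cosφ1·sinφ2-sinφ1·cosφ2·cosΔλ=0.01512815; θ=atan2(y, x)=-89.0775° <0 so +360° → 270.9225° ≈ 270.9°
Leg 5: φ1=-0.0222442, φ2=-0.4568853, Δφ=-0.4346411, Δλ=-0.1534773 rad; a=sin²(Δφ/2)+cosφ1·cosφ2·sin²(Δλ/2)=0.0517625208; c=2·atan2(√a, √(1-a))=0.459047484; dist=6371·c=2924.592 ≈ 2924.6 km; running total=38583.8 km
Leg 5 bearing: y=sinΔλ·cosφ2=-0.13719515, x=cosφ1·sinφ2-sinφ1·cosφ2·cosΔλ=-0.42131952; θ=atan2(y, x)=-161.9631° <0 so +360° → 198.0369° ≈ 198.0°
Leg 6: φ1=-0.4568853, φ2=0.6943513, Δφ=1.1512366, Δλ=-2.3210505 rad; a=sin²(Δφ/2)+cosφ1·cosφ2·sin²(Δλ/2)=0.8762541655; c=2·atan2(√a, √(1-a))=2.422658844; dist=6371·c=15434.759 ≈ 15434.8 km; running total=54018.6 km
Leg 6 bearing: y=sinΔλ·cosφ2=-0.56214699, x=cosφ1·sinφ2-sinφ1·cosφ2·cosΔλ=0.34310635; θ=atan2(y, x)=-58.6022° <0 so +360° → 301.3978° ≈ 301.4°
Leg 7: φ1=0.6943513, φ2=0.3710605, Δφ=-0.3232908, Δλ=-0.9235288 rad; a=sin²(Δφ/2)+cosφ1·cosφ2·sin²(Δλ/2)=0.1680589109; c=2·atan2(√a, √(1-a))=0.844798242; dist=6371·c=5382.210 ≈ 5382.2 km; running total=59400.8 km
Leg 7 bearing: y=sinΔλ·cosφ2=-0.74344331, x=cosφ1·sinφ2-sinφ1·cosφ2·cosΔλ=-0.08094755; θ=atan2(y, x)=-96.2140° <0 so +360° → 263.7860° ≈ 263.8°

Leg 1: dist=5869.5 km, bearing=183.7°
Leg 2: dist=6192.6 km, bearing=358.0°
Leg 3: dist=15814.8 km, bearing=350.0°
Leg 4: dist=7782.3 km, bearing=270.9°
Leg 5: dist=2924.6 km, bearing=198.0°
Leg 6: dist=15434.8 km, bearing=301.4°
Leg 7: dist=5382.2 km, bearing=263.8°
Total: 59400.8 km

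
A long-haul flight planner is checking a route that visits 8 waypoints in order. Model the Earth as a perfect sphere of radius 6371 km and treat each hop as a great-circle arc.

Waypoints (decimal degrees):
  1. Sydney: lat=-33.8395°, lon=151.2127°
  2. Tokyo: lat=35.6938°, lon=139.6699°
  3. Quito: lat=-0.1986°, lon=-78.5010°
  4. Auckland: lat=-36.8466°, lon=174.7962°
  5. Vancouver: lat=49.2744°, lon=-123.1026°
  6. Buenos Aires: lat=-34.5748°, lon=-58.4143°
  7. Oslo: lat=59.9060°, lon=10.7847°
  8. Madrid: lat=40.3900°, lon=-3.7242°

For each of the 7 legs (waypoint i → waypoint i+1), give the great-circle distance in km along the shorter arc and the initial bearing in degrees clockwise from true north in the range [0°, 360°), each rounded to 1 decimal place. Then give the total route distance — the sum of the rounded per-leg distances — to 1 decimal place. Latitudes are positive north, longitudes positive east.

Leg 1: dist=7824.3 km, bearing=350.1°
Leg 2: dist=14436.4 km, bearing=53.6°
Leg 3: dist=11472.5 km, bearing=231.9°
Leg 4: dist=11356.5 km, bearing=36.1°
Leg 5: dist=11292.9 km, bearing=130.6°
Leg 6: dist=12247.4 km, bearing=30.0°
Leg 7: dist=2391.5 km, bearing=211.4°
Total: 71021.5 km

Leg 1: φ1=-0.5906107, φ2=0.6229743, Δφ=1.2135850, Δλ=-0.2014599 rad; a=sin²(Δφ/2)+cosφ1·cosφ2·sin²(Δλ/2)=0.3319899491; c=2·atan2(√a, √(1-a))=1.228108228; dist=6371·c=7824.278 ≈ 7824.3 km; running total=7824.3 km
Leg 1 bearing: y=sinΔλ·cosφ2=-0.16251045, x=cosφ1·sinφ2-sinφ1·cosφ2·cosΔλ=0.92772886; θ=atan2(y, x)=-9.9357° <0 so +360° → 350.0643° ≈ 350.1°
Leg 2: φ1=0.6229743, φ2=-0.0034662, Δφ=-0.6264406, Δλ=-3.8078005 rad; a=sin²(Δφ/2)+cosφ1·cosφ2·sin²(Δλ/2)=0.8202522985; c=2·atan2(√a, √(1-a))=2.265951479; dist=6371·c=14436.377 ≈ 14436.4 km; running total=22260.7 km
Leg 2 bearing: y=sinΔλ·cosφ2=0.61800547, x=cosφ1·sinφ2-sinφ1·cosφ2·cosΔλ=0.45587618; θ=atan2(y, x)=53.5854° ≈ 53.6°
Leg 3: φ1=-0.0034662, φ2=-0.6430945, Δφ=-0.6396283, Δλ=4.4208701 rad; a=sin²(Δφ/2)+cosφ1·cosφ2·sin²(Δλ/2)=0.6139579892; c=2·atan2(√a, √(1-a))=1.800733118; dist=6371·c=11472.471 ≈ 11472.5 km; running total=33733.2 km
Leg 3 bearing: y=sinΔλ·cosφ2=-0.76648038, x=cosφ1·sinφ2-sinφ1·cosφ2·cosΔλ=-0.60046827; θ=atan2(y, x)=-128.0755° <0 so +360° → 231.9245° ≈ 231.9°
Leg 4: φ1=-0.6430945, φ2=0.8600005, Δφ=1.5030950, Δλ=-5.1993149 rad; a=sin²(Δφ/2)+cosφ1·cosφ2·sin²(Δλ/2)=0.6050792858; c=2·atan2(√a, √(1-a))=1.782533478; dist=6371·c=11356.521 ≈ 11356.5 km; running total=45089.7 km
Leg 4 bearing: y=sinΔλ·cosφ2=0.57660786, x=cosφ1·sinφ2-sinφ1·cosφ2·cosΔλ=0.78952945; θ=atan2(y, x)=36.1413° ≈ 36.1°
Leg 5: φ1=0.8600005, φ2=-0.6034441, Δφ=-1.4634446, Δλ=1.1290238 rad; a=sin²(Δφ/2)+cosφ1·cosφ2·sin²(Δλ/2)=0.6001914437; c=2·atan2(√a, √(1-a))=1.772545046; dist=6371·c=11292.884 ≈ 11292.9 km; running total=56382.6 km
Leg 5 bearing: y=sinΔλ·cosφ2=0.74433708, x=cosφ1·sinφ2-sinφ1·cosφ2·cosΔλ=-0.63703140; θ=atan2(y, x)=130.5581° ≈ 130.6°
Leg 6: φ1=-0.6034441, φ2=1.0455569, Δφ=1.6490010, Δλ=1.2077504 rad; a=sin²(Δφ/2)+cosφ1·cosφ2·sin²(Δλ/2)=0.6721851667; c=2·atan2(√a, √(1-a))=1.922364339; dist=6371·c=12247.383 ≈ 12247.4 km; running total=68630.0 km
Leg 6 bearing: y=sinΔλ·cosφ2=0.46873731, x=cosφ1·sinφ2-sinφ1·cosφ2·cosΔλ=0.81344601; θ=atan2(y, x)=29.9521° ≈ 30.0°
Leg 7: φ1=1.0455569, φ2=0.7049385, Δφ=-0.3406185, Δλ=-0.2532281 rad; a=sin²(Δφ/2)+cosφ1·cosφ2·sin²(Δλ/2)=0.0348156352; c=2·atan2(√a, √(1-a))=0.375379022; dist=6371·c=2391.540 ≈ 2391.5 km; running total=71021.5 km
Leg 7 bearing: y=sinΔλ·cosφ2=-0.19081682, x=cosφ1·sinφ2-sinφ1·cosφ2·cosΔλ=-0.31305426; θ=atan2(y, x)=-148.6363° <0 so +360° → 211.3637° ≈ 211.4°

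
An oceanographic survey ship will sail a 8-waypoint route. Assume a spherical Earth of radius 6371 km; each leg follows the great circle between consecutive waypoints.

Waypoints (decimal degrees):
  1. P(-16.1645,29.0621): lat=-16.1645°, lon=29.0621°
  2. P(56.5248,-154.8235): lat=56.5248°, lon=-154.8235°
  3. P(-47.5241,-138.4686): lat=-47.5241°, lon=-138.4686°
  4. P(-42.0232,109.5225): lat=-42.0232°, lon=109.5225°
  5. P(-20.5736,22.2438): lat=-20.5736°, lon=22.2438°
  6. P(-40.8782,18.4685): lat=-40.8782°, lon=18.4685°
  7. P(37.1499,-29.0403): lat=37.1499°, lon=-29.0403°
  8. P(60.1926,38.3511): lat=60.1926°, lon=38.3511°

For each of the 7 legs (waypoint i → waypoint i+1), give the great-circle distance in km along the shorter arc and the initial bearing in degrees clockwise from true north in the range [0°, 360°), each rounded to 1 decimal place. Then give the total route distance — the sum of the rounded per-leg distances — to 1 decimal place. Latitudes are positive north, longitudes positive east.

Leg 1: φ1=-0.2821237, φ2=0.9865439, Δφ=1.2686676, Δλ=-3.2094092 rad; a=sin²(Δφ/2)+cosφ1·cosφ2·sin²(Δλ/2)=0.8803847217; c=2·atan2(√a, √(1-a))=2.435294162; dist=6371·c=15515.259 ≈ 15515.3 km; running total=15515.3 km
Leg 1 bearing: y=sinΔλ·cosφ2=0.03737730, x=cosφ1·sinφ2-sinφ1·cosφ2·cosΔλ=0.64794505; θ=atan2(y, x)=3.3015° ≈ 3.3°
Leg 2: φ1=0.9865439, φ2=-0.8294520, Δφ=-1.8159959, Δλ=0.2854469 rad; a=sin²(Δφ/2)+cosφ1·cosφ2·sin²(Δλ/2)=0.6289107534; c=2·atan2(√a, √(1-a))=1.831563130; dist=6371·c=11668.889 ≈ 11668.9 km; running total=27184.2 km
Leg 2 bearing: y=sinΔλ·cosφ2=0.19014957, x=cosφ1·sinφ2-sinφ1·cosφ2·cosΔλ=-0.94729679; θ=atan2(y, x)=168.6499° ≈ 168.6°
Leg 3: φ1=-0.8294520, φ2=-0.7334432, Δφ=0.0960088, Δλ=4.3282612 rad; a=sin²(Δφ/2)+cosφ1·cosφ2·sin²(Δλ/2)=0.3471230036; c=2·atan2(√a, √(1-a))=1.260066081; dist=6371·c=8027.881 ≈ 8027.9 km; running total=35212.1 km
Leg 3 bearing: y=sinΔλ·cosφ2=-0.68873738, x=cosφ1·sinφ2-sinφ1·cosφ2·cosΔλ=-0.65738521; θ=atan2(y, x)=-133.6658° <0 so +360° → 226.3342° ≈ 226.3°
Leg 4: φ1=-0.7334432, φ2=-0.3590771, Δφ=0.3743661, Δλ=-1.5233007 rad; a=sin²(Δφ/2)+cosφ1·cosφ2·sin²(Δλ/2)=0.3658671719; c=2·atan2(√a, √(1-a))=1.299204083; dist=6371·c=8277.229 ≈ 8277.2 km; running total=43489.3 km
Leg 4 bearing: y=sinΔλ·cosφ2=-0.93516577, x=cosφ1·sinφ2-sinφ1·cosφ2·cosΔλ=-0.23129747; θ=atan2(y, x)=-103.8923° <0 so +360° → 256.1077° ≈ 256.1°
Leg 5: φ1=-0.3590771, φ2=-0.7134592, Δφ=-0.3543821, Δλ=-0.0658914 rad; a=sin²(Δφ/2)+cosφ1·cosφ2·sin²(Δλ/2)=0.0318375294; c=2·atan2(√a, √(1-a))=0.358782736; dist=6371·c=2285.805 ≈ 2285.8 km; running total=45775.1 km
Leg 5 bearing: y=sinΔλ·cosφ2=-0.04978462, x=cosφ1·sinφ2-sinφ1·cosφ2·cosΔλ=-0.34758754; θ=atan2(y, x)=-171.8490° <0 so +360° → 188.1510° ≈ 188.2°
Leg 6: φ1=-0.7134592, φ2=0.6483881, Δφ=1.3618473, Δλ=-0.8291850 rad; a=sin²(Δφ/2)+cosφ1·cosφ2·sin²(Δλ/2)=0.4940721947; c=2·atan2(√a, √(1-a))=1.558940438; dist=6371·c=9932.010 ≈ 9932.0 km; running total=55707.1 km
Leg 6 bearing: y=sinΔλ·cosφ2=-0.58773571, x=cosφ1·sinφ2-sinφ1·cosφ2·cosΔλ=0.80896612; θ=atan2(y, x)=-35.9994° <0 so +360° → 324.0006° ≈ 324.0°
Leg 7: φ1=0.6483881, φ2=1.0505591, Δφ=0.4021710, Δλ=1.1762018 rad; a=sin²(Δφ/2)+cosφ1·cosφ2·sin²(Δλ/2)=0.1618389571; c=2·atan2(√a, √(1-a))=0.828038266; dist=6371·c=5275.432 ≈ 5275.4 km; running total=60982.5 km
Leg 7 bearing: y=sinΔλ·cosφ2=0.45888623, x=cosφ1·sinφ2-sinφ1·cosφ2·cosΔλ=0.57620471; θ=atan2(y, x)=38.5336° ≈ 38.5°

Leg 1: dist=15515.3 km, bearing=3.3°
Leg 2: dist=11668.9 km, bearing=168.6°
Leg 3: dist=8027.9 km, bearing=226.3°
Leg 4: dist=8277.2 km, bearing=256.1°
Leg 5: dist=2285.8 km, bearing=188.2°
Leg 6: dist=9932.0 km, bearing=324.0°
Leg 7: dist=5275.4 km, bearing=38.5°
Total: 60982.5 km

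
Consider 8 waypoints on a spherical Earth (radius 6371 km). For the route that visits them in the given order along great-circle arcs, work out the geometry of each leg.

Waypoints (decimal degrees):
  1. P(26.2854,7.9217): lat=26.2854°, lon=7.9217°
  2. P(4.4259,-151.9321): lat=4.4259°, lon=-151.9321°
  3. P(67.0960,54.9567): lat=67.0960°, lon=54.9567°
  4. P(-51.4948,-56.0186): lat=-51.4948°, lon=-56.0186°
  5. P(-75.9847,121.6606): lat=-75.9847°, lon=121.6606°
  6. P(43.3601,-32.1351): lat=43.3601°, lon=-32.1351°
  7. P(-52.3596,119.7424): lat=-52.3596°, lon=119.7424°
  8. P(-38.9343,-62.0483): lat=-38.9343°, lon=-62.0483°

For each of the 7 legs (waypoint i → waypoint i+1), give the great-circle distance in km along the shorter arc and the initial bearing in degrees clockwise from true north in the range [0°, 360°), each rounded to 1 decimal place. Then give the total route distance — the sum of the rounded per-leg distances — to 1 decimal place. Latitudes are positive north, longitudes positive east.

Leg 1: dist=15969.4 km, bearing=324.6°
Leg 2: dist=11782.4 km, bearing=349.5°
Leg 3: dist=15996.6 km, bearing=260.3°
Leg 4: dist=5839.0 km, bearing=179.3°
Leg 5: dist=16178.8 km, bearing=214.5°
Leg 6: dist=17710.2 km, bearing=125.6°
Leg 7: dist=9862.2 km, bearing=178.6°
Total: 93338.6 km

Leg 1: φ1=0.4587668, φ2=0.0772465, Δφ=-0.3815202, Δλ=-2.7899751 rad; a=sin²(Δφ/2)+cosφ1·cosφ2·sin²(Δλ/2)=0.9025291850; c=2·atan2(√a, √(1-a))=2.506570188; dist=6371·c=15969.359 ≈ 15969.4 km; running total=15969.4 km
Leg 1 bearing: y=sinΔλ·cosφ2=-0.34338975, x=cosφ1·sinφ2-sinφ1·cosφ2·cosΔλ=0.48369877; θ=atan2(y, x)=-35.3719° <0 so +360° → 324.6281° ≈ 324.6°
Leg 2: φ1=0.0772465, φ2=1.1710461, Δφ=1.0937996, Δλ=3.6108907 rad; a=sin²(Δφ/2)+cosφ1·cosφ2·sin²(Δλ/2)=0.6374954572; c=2·atan2(√a, √(1-a))=1.849376579; dist=6371·c=11782.378 ≈ 11782.4 km; running total=27751.8 km
Leg 2 bearing: y=sinΔλ·cosφ2=-0.17601443, x=cosφ1·sinφ2-sinφ1·cosφ2·cosΔλ=0.94519782; θ=atan2(y, x)=-10.5488° <0 so +360° → 349.4512° ≈ 349.5°
Leg 3: φ1=1.1710461, φ2=-0.8987538, Δφ=-2.0697999, Δλ=-1.9368844 rad; a=sin²(Δφ/2)+cosφ1·cosφ2·sin²(Δλ/2)=0.9037950091; c=2·atan2(√a, √(1-a))=2.510850446; dist=6371·c=15996.628 ≈ 15996.6 km; running total=43748.4 km
Leg 3 bearing: y=sinΔλ·cosφ2=-0.58132992, x=cosφ1·sinφ2-sinφ1·cosφ2·cosΔλ=-0.09926676; θ=atan2(y, x)=-99.6903° <0 so +360° → 260.3097° ≈ 260.3°
Leg 4: φ1=-0.8987538, φ2=-1.3261832, Δφ=-0.4274294, Δλ=3.1010871 rad; a=sin²(Δφ/2)+cosφ1·cosφ2·sin²(Δλ/2)=0.1956993957; c=2·atan2(√a, √(1-a))=0.916499795; dist=6371·c=5839.020 ≈ 5839.0 km; running total=49587.4 km
Leg 4 bearing: y=sinΔλ·cosφ2=0.00980700, x=cosφ1·sinφ2-sinφ1·cosφ2·cosΔλ=-0.79341565; θ=atan2(y, x)=179.2918° ≈ 179.3°
Leg 5: φ1=-1.3261832, φ2=0.7567765, Δφ=2.0829597, Δλ=-2.6842413 rad; a=sin²(Δφ/2)+cosφ1·cosφ2·sin²(Δλ/2)=0.9120622900; c=2·atan2(√a, √(1-a))=2.539451222; dist=6371·c=16178.844 ≈ 16178.8 km; running total=65766.2 km
Leg 5 bearing: y=sinΔλ·cosφ2=-0.32104710, x=cosφ1·sinφ2-sinφ1·cosφ2·cosΔλ=-0.46663416; θ=atan2(y, x)=-145.4718° <0 so +360° → 214.5282° ≈ 214.5°
Leg 6: φ1=0.7567765, φ2=-0.9138474, Δφ=-1.6706239, Δλ=2.6507624 rad; a=sin²(Δφ/2)+cosφ1·cosφ2·sin²(Δλ/2)=0.9676351181; c=2·atan2(√a, √(1-a))=2.779818143; dist=6371·c=17710.221 ≈ 17710.2 km; running total=83476.4 km
Leg 6 bearing: y=sinΔλ·cosφ2=0.28786021, x=cosφ1·sinφ2-sinφ1·cosφ2·cosΔλ=-0.20592737; θ=atan2(y, x)=125.5789° ≈ 125.6°
Leg 7: φ1=-0.9138474, φ2=-0.6795317, Δφ=0.2343157, Δλ=-3.1728463 rad; a=sin²(Δφ/2)+cosφ1·cosφ2·sin²(Δλ/2)=0.4885935567; c=2·atan2(√a, √(1-a))=1.547981461; dist=6371·c=9862.190 ≈ 9862.2 km; running total=93338.6 km
Leg 7 bearing: y=sinΔλ·cosφ2=0.02430720, x=cosφ1·sinφ2-sinφ1·cosφ2·cosΔλ=-0.99944421; θ=atan2(y, x)=178.6068° ≈ 178.6°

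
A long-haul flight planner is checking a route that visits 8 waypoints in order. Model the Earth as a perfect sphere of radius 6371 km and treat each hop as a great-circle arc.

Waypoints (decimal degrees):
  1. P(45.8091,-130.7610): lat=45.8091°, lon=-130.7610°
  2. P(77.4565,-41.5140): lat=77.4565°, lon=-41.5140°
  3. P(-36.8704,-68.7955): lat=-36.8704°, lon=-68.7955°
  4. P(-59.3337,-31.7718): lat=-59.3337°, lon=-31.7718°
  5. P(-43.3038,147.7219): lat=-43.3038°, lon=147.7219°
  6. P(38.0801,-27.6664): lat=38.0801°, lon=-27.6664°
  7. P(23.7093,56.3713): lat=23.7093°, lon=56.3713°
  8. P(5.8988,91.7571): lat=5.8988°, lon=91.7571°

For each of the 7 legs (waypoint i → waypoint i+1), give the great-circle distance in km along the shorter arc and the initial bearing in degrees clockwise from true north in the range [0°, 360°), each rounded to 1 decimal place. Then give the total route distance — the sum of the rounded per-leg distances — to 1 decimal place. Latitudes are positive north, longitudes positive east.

Leg 1: φ1=0.7995196, φ2=1.3518710, Δφ=0.5523513, Δλ=1.5576540 rad; a=sin²(Δφ/2)+cosφ1·cosφ2·sin²(Δλ/2)=0.1490517299; c=2·atan2(√a, √(1-a))=0.792739674; dist=6371·c=5050.544 ≈ 5050.5 km; running total=5050.5 km
Leg 1 bearing: y=sinΔλ·cosφ2=0.21716202, x=cosφ1·sinφ2-sinφ1·cosφ2·cosΔλ=0.67836709; θ=atan2(y, x)=17.7511° ≈ 17.8°
Leg 2: φ1=1.3518710, φ2=-0.6435099, Δφ=-1.9953808, Δλ=-0.4761520 rad; a=sin²(Δφ/2)+cosφ1·cosφ2·sin²(Δλ/2)=0.7156342593; c=2·atan2(√a, √(1-a))=2.016694623; dist=6371·c=12848.361 ≈ 12848.4 km; running total=17898.9 km
Leg 2 bearing: y=sinΔλ·cosφ2=-0.36668768, x=cosφ1·sinφ2-sinφ1·cosφ2·cosΔλ=-0.82434678; θ=atan2(y, x)=-156.0194° <0 so +360° → 203.9806° ≈ 204.0°
Leg 3: φ1=-0.6435099, φ2=-1.0355684, Δφ=-0.3920585, Δλ=0.6461855 rad; a=sin²(Δφ/2)+cosφ1·cosφ2·sin²(Δλ/2)=0.0790696405; c=2·atan2(√a, √(1-a))=0.570074595; dist=6371·c=3631.945 ≈ 3631.9 km; running total=21530.8 km
Leg 3 bearing: y=sinΔλ·cosφ2=0.30711644, x=cosφ1·sinφ2-sinφ1·cosφ2·cosΔλ=-0.44379051; θ=atan2(y, x)=145.3156° ≈ 145.3°
Leg 4: φ1=-1.0355684, φ2=-0.7557939, Δφ=0.2797745, Δλ=3.1327561 rad; a=sin²(Δφ/2)+cosφ1·cosφ2·sin²(Δλ/2)=0.3906017890; c=2·atan2(√a, √(1-a))=1.350215491; dist=6371·c=8602.223 ≈ 8602.2 km; running total=30133.0 km
Leg 4 bearing: y=sinΔλ·cosφ2=0.00643055, x=cosφ1·sinφ2-sinφ1·cosφ2·cosΔλ=-0.97574934; θ=atan2(y, x)=179.6224° ≈ 179.6°
Leg 5: φ1=-0.7557939, φ2=0.6646231, Δφ=1.4204170, Δλ=-3.0611033 rad; a=sin²(Δφ/2)+cosφ1·cosφ2·sin²(Δλ/2)=0.9969961379; c=2·atan2(√a, √(1-a))=3.031922700; dist=6371·c=19316.380 ≈ 19316.4 km; running total=49449.4 km
Leg 5 bearing: y=sinΔλ·cosφ2=-0.06328875, x=cosφ1·sinφ2-sinφ1·cosφ2·cosΔλ=-0.08929664; θ=atan2(y, x)=-144.6730° <0 so +360° → 215.3270° ≈ 215.3°
Leg 6: φ1=0.6646231, φ2=0.4138053, Δφ=-0.2508178, Δλ=1.4667346 rad; a=sin²(Δφ/2)+cosφ1·cosφ2·sin²(Δλ/2)=0.3385693780; c=2·atan2(√a, √(1-a))=1.242045248; dist=6371·c=7913.070 ≈ 7913.1 km; running total=57362.5 km
Leg 6 bearing: y=sinΔλ·cosφ2=0.91064438, x=cosφ1·sinφ2-sinφ1·cosφ2·cosΔλ=0.25785158; θ=atan2(y, x)=74.1904° ≈ 74.2°
Leg 7: φ1=0.4138053, φ2=0.1029535, Δφ=-0.3108519, Δλ=0.6175987 rad; a=sin²(Δφ/2)+cosφ1·cosφ2·sin²(Δλ/2)=0.1080840652; c=2·atan2(√a, √(1-a))=0.669983568; dist=6371·c=4268.465 ≈ 4268.5 km; running total=61631.0 km
Leg 7 bearing: y=sinΔλ·cosφ2=0.57601289, x=cosφ1·sinφ2-sinφ1·cosφ2·cosΔλ=-0.23198437; θ=atan2(y, x)=111.9367° ≈ 111.9°

Leg 1: dist=5050.5 km, bearing=17.8°
Leg 2: dist=12848.4 km, bearing=204.0°
Leg 3: dist=3631.9 km, bearing=145.3°
Leg 4: dist=8602.2 km, bearing=179.6°
Leg 5: dist=19316.4 km, bearing=215.3°
Leg 6: dist=7913.1 km, bearing=74.2°
Leg 7: dist=4268.5 km, bearing=111.9°
Total: 61631.0 km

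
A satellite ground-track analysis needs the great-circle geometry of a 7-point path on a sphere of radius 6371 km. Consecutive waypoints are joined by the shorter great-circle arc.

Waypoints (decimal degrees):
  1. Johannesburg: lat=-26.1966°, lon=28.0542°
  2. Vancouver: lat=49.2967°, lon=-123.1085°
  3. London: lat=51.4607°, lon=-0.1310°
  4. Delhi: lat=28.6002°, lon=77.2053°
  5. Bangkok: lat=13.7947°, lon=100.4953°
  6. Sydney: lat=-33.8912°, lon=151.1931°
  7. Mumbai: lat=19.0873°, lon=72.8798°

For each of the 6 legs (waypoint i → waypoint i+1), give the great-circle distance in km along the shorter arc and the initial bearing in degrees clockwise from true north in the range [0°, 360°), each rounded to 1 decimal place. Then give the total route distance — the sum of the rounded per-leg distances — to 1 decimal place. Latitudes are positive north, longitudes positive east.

Leg 1: φ1=-0.4572169, φ2=0.8603897, Δφ=1.3176066, Δλ=-2.6382868 rad; a=sin²(Δφ/2)+cosφ1·cosφ2·sin²(Δλ/2)=0.9236285850; c=2·atan2(√a, √(1-a))=2.581596530; dist=6371·c=16447.351 ≈ 16447.4 km; running total=16447.4 km
Leg 1 bearing: y=sinΔλ·cosφ2=-0.31454381, x=cosφ1·sinφ2-sinφ1·cosφ2·cosΔλ=0.42803911; θ=atan2(y, x)=-36.3102° <0 so +360° → 323.6898° ≈ 323.7°
Leg 2: φ1=0.8603897, φ2=0.8981587, Δφ=0.0377689, Δλ=2.1463623 rad; a=sin²(Δφ/2)+cosφ1·cosφ2·sin²(Δλ/2)=0.3140969521; c=2·atan2(√a, √(1-a))=1.189842489; dist=6371·c=7580.486 ≈ 7580.5 km; running total=24027.9 km
Leg 2 bearing: y=sinΔλ·cosφ2=0.52266800, x=cosφ1·sinφ2-sinφ1·cosφ2·cosΔλ=0.76718863; θ=atan2(y, x)=34.2657° ≈ 34.3°
Leg 3: φ1=0.8981587, φ2=0.4991677, Δφ=-0.3989910, Δλ=1.3497731 rad; a=sin²(Δφ/2)+cosφ1·cosφ2·sin²(Δλ/2)=0.2528250790; c=2·atan2(√a, √(1-a))=1.053709596; dist=6371·c=6713.184 ≈ 6713.2 km; running total=30741.1 km
Leg 3 bearing: y=sinΔλ·cosφ2=0.85662321, x=cosφ1·sinφ2-sinφ1·cosφ2·cosΔλ=0.14769872; θ=atan2(y, x)=80.2173° ≈ 80.2°
Leg 4: φ1=0.4991677, φ2=0.2407629, Δφ=-0.2584047, Δλ=0.4064872 rad; a=sin²(Δφ/2)+cosφ1·cosφ2·sin²(Δλ/2)=0.0513397789; c=2·atan2(√a, √(1-a))=0.457135651; dist=6371·c=2912.411 ≈ 2912.4 km; running total=33653.5 km
Leg 4 bearing: y=sinΔλ·cosφ2=0.38398084, x=cosφ1·sinφ2-sinφ1·cosφ2·cosΔλ=-0.21765739; θ=atan2(y, x)=119.5465° ≈ 119.5°
Leg 5: φ1=0.2407629, φ2=-0.5915130, Δφ=-0.8322760, Δλ=0.8848435 rad; a=sin²(Δφ/2)+cosφ1·cosφ2·sin²(Δλ/2)=0.3111666671; c=2·atan2(√a, √(1-a))=1.183521288; dist=6371·c=7540.214 ≈ 7540.2 km; running total=41193.7 km
Leg 5 bearing: y=sinΔλ·cosφ2=0.64234297, x=cosφ1·sinφ2-sinφ1·cosφ2·cosΔλ=-0.66690583; θ=atan2(y, x)=136.0748° ≈ 136.1°
Leg 6: φ1=-0.5915130, φ2=0.3331362, Δφ=0.9246493, Δλ=-1.3668249 rad; a=sin²(Δφ/2)+cosφ1·cosφ2·sin²(Δλ/2)=0.5117226971; c=2·atan2(√a, √(1-a))=1.594243870; dist=6371·c=10156.928 ≈ 10156.9 km; running total=51350.6 km
Leg 6 bearing: y=sinΔλ·cosφ2=-0.92543099, x=cosφ1·sinφ2-sinφ1·cosφ2·cosΔλ=0.37819016; θ=atan2(y, x)=-67.7719° <0 so +360° → 292.2281° ≈ 292.2°

Leg 1: dist=16447.4 km, bearing=323.7°
Leg 2: dist=7580.5 km, bearing=34.3°
Leg 3: dist=6713.2 km, bearing=80.2°
Leg 4: dist=2912.4 km, bearing=119.5°
Leg 5: dist=7540.2 km, bearing=136.1°
Leg 6: dist=10156.9 km, bearing=292.2°
Total: 51350.6 km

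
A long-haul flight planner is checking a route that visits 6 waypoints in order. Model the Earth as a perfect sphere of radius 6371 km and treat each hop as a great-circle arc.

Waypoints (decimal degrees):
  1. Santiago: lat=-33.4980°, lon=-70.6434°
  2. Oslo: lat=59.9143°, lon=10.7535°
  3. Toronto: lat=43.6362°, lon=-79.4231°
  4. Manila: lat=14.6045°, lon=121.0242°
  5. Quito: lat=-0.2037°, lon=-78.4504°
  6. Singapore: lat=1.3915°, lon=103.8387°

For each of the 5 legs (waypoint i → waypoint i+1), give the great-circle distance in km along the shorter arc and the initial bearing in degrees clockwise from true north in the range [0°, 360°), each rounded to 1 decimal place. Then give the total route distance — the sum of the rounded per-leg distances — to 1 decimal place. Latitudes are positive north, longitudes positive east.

Leg 1: φ1=-0.5846504, φ2=1.0457018, Δφ=1.6303522, Δλ=1.4206439 rad; a=sin²(Δφ/2)+cosφ1·cosφ2·sin²(Δλ/2)=0.7075099931; c=2·atan2(√a, √(1-a))=1.998761097; dist=6371·c=12734.107 ≈ 12734.1 km; running total=12734.1 km
Leg 1 bearing: y=sinΔλ·cosφ2=0.49565437, x=cosφ1·sinφ2-sinφ1·cosφ2·cosΔλ=0.76294505; θ=atan2(y, x)=33.0101° ≈ 33.0°
Leg 2: φ1=1.0457018, φ2=0.7615954, Δφ=-0.2841064, Δλ=-1.5738786 rad; a=sin²(Δφ/2)+cosφ1·cosφ2·sin²(Δλ/2)=0.2020054245; c=2·atan2(√a, √(1-a))=0.932299409; dist=6371·c=5939.680 ≈ 5939.7 km; running total=18673.8 km
Leg 2 bearing: y=sinΔλ·cosφ2=-0.72373257, x=cosφ1·sinφ2-sinφ1·cosφ2·cosΔλ=0.34786218; θ=atan2(y, x)=-64.3287° <0 so +360° → 295.6713° ≈ 295.7°
Leg 3: φ1=0.7615954, φ2=0.2548966, Δφ=-0.5066988, Δλ=3.4984654 rad; a=sin²(Δφ/2)+cosφ1·cosφ2·sin²(Δλ/2)=0.7411127617; c=2·atan2(√a, √(1-a))=2.073989683; dist=6371·c=13213.388 ≈ 13213.4 km; running total=31887.2 km
Leg 3 bearing: y=sinΔλ·cosφ2=-0.33805811, x=cosφ1·sinφ2-sinφ1·cosφ2·cosΔλ=0.80819259; θ=atan2(y, x)=-22.6990° <0 so +360° → 337.3010° ≈ 337.3°
Leg 4: φ1=0.2548966, φ2=-0.0035552, Δφ=-0.2584518, Δλ=-3.4814885 rad; a=sin²(Δφ/2)+cosφ1·cosφ2·sin²(Δλ/2)=0.9566089647; c=2·atan2(√a, √(1-a))=2.721909101; dist=6371·c=17341.283 ≈ 17341.3 km; running total=49228.5 km
Leg 4 bearing: y=sinΔλ·cosφ2=0.33338683, x=cosφ1·sinφ2-sinφ1·cosφ2·cosΔλ=0.23427811; θ=atan2(y, x)=54.9035° ≈ 54.9°
Leg 5: φ1=-0.0035552, φ2=0.0242863, Δφ=0.0278415, Δλ=3.1815450 rad; a=sin²(Δφ/2)+cosφ1·cosφ2·sin²(Δλ/2)=0.9994936861; c=2·atan2(√a, √(1-a))=3.096586015; dist=6371·c=19728.3495 ≈ 19728.3 km; running total=68956.8 km
Leg 5 bearing: y=sinΔλ·cosφ2=-0.03992993, x=cosφ1·sinφ2-sinφ1·cosφ2·cosΔλ=0.02073237; θ=atan2(y, x)=-62.5608° <0 so +360° → 297.4392° ≈ 297.4°

Leg 1: dist=12734.1 km, bearing=33.0°
Leg 2: dist=5939.7 km, bearing=295.7°
Leg 3: dist=13213.4 km, bearing=337.3°
Leg 4: dist=17341.3 km, bearing=54.9°
Leg 5: dist=19728.3 km, bearing=297.4°
Total: 68956.8 km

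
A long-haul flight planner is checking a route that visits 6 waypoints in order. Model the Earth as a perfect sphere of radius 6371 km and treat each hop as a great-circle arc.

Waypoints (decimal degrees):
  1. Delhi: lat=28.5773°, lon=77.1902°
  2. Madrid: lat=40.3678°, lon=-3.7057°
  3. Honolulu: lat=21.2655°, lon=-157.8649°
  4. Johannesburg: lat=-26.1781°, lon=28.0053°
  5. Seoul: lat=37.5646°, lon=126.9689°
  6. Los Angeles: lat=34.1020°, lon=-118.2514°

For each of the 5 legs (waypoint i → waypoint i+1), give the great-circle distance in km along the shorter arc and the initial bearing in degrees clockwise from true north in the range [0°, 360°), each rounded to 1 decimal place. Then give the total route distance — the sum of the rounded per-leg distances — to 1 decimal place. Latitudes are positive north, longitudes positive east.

Leg 1: dist=7276.3 km, bearing=304.2°
Leg 2: dist=12658.0 km, bearing=333.6°
Leg 3: dist=19205.7 km, bearing=226.4°
Leg 4: dist=12489.5 km, bearing=57.8°
Leg 5: dist=9582.2 km, bearing=48.9°
Total: 61211.7 km

Leg 1: φ1=0.4987680, φ2=0.7045510, Δφ=0.2057830, Δλ=-1.4118998 rad; a=sin²(Δφ/2)+cosφ1·cosφ2·sin²(Δλ/2)=0.2921562812; c=2·atan2(√a, √(1-a))=1.142097819; dist=6371·c=7276.305 ≈ 7276.3 km; running total=7276.3 km
Leg 1 bearing: y=sinΔλ·cosφ2=-0.75230435, x=cosφ1·sinφ2-sinφ1·cosφ2·cosΔλ=0.51111850; θ=atan2(y, x)=-55.8077° <0 so +360° → 304.1923° ≈ 304.2°
Leg 2: φ1=0.7045510, φ2=0.3711530, Δφ=-0.3333980, Δλ=-2.6905856 rad; a=sin²(Δφ/2)+cosφ1·cosφ2·sin²(Δλ/2)=0.7020582838; c=2·atan2(√a, √(1-a))=1.986809142; dist=6371·c=12657.961 ≈ 12658.0 km; running total=19934.3 km
Leg 2 bearing: y=sinΔλ·cosφ2=-0.40619348, x=cosφ1·sinφ2-sinφ1·cosφ2·cosΔλ=0.81957102; θ=atan2(y, x)=-26.3638° <0 so +360° → 333.6362° ≈ 333.6°
Leg 3: φ1=0.3711530, φ2=-0.4568940, Δφ=-0.8280470, Δλ=3.2440470 rad; a=sin²(Δφ/2)+cosφ1·cosφ2·sin²(Δλ/2)=0.9959704711; c=2·atan2(√a, √(1-a))=3.014550095; dist=6371·c=19205.699 ≈ 19205.7 km; running total=39140.0 km
Leg 3 bearing: y=sinΔλ·cosφ2=-0.09178450, x=cosφ1·sinφ2-sinφ1·cosφ2·cosΔλ=-0.08734284; θ=atan2(y, x)=-133.5796° <0 so +360° → 226.4204° ≈ 226.4°
Leg 4: φ1=-0.4568940, φ2=0.6556260, Δφ=1.1125200, Δλ=1.7272407 rad; a=sin²(Δφ/2)+cosφ1·cosφ2·sin²(Δλ/2)=0.6898961349; c=2·atan2(√a, √(1-a))=1.960368057; dist=6371·c=12489.505 ≈ 12489.5 km; running total=51629.5 km
Leg 4 bearing: y=sinΔλ·cosφ2=0.78298605, x=cosφ1·sinφ2-sinφ1·cosφ2·cosΔλ=0.49263646; θ=atan2(y, x)=57.8229° ≈ 57.8°
Leg 5: φ1=0.6556260, φ2=0.5951922, Δφ=-0.0604338, Δλ=-4.2799016 rad; a=sin²(Δφ/2)+cosφ1·cosφ2·sin²(Δλ/2)=0.4666431115; c=2·atan2(√a, √(1-a))=1.504032963; dist=6371·c=9582.194 ≈ 9582.2 km; running total=61211.7 km
Leg 5 bearing: y=sinΔλ·cosφ2=0.75179977, x=cosφ1·sinφ2-sinφ1·cosφ2·cosΔλ=0.65600791; θ=atan2(y, x)=48.8926° ≈ 48.9°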